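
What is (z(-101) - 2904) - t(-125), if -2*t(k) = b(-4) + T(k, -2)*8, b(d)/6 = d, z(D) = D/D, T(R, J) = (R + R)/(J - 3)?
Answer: -2715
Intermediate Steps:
T(R, J) = 2*R/(-3 + J) (T(R, J) = (2*R)/(-3 + J) = 2*R/(-3 + J))
z(D) = 1
b(d) = 6*d
t(k) = 12 + 8*k/5 (t(k) = -(6*(-4) + (2*k/(-3 - 2))*8)/2 = -(-24 + (2*k/(-5))*8)/2 = -(-24 + (2*k*(-⅕))*8)/2 = -(-24 - 2*k/5*8)/2 = -(-24 - 16*k/5)/2 = 12 + 8*k/5)
(z(-101) - 2904) - t(-125) = (1 - 2904) - (12 + (8/5)*(-125)) = -2903 - (12 - 200) = -2903 - 1*(-188) = -2903 + 188 = -2715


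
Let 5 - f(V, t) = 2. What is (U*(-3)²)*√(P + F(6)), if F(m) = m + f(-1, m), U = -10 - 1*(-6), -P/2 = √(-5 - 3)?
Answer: -36*√(9 - 4*I*√2) ≈ -112.78 + 32.501*I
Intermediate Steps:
f(V, t) = 3 (f(V, t) = 5 - 1*2 = 5 - 2 = 3)
P = -4*I*√2 (P = -2*√(-5 - 3) = -4*I*√2 ≈ -5.6569*I)
U = -4 (U = -10 + 6 = -4)
F(m) = 3 + m (F(m) = m + 3 = 3 + m)
(U*(-3)²)*√(P + F(6)) = (-4*(-3)²)*√(-4*I*√2 + (3 + 6)) = (-4*9)*√(-4*I*√2 + 9) = -36*√(9 - 4*I*√2)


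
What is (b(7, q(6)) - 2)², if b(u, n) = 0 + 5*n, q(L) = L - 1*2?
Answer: 324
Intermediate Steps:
q(L) = -2 + L (q(L) = L - 2 = -2 + L)
b(u, n) = 5*n
(b(7, q(6)) - 2)² = (5*(-2 + 6) - 2)² = (5*4 - 2)² = (20 - 2)² = 18² = 324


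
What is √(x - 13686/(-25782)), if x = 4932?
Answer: √91075280245/4297 ≈ 70.232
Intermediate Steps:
√(x - 13686/(-25782)) = √(4932 - 13686/(-25782)) = √(4932 - 13686*(-1/25782)) = √(4932 + 2281/4297) = √(21195085/4297) = √91075280245/4297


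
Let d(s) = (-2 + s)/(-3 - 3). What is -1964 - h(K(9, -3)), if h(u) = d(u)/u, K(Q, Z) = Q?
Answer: -106049/54 ≈ -1963.9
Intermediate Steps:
d(s) = ⅓ - s/6 (d(s) = (-2 + s)/(-6) = (-2 + s)*(-⅙) = ⅓ - s/6)
h(u) = (⅓ - u/6)/u
-1964 - h(K(9, -3)) = -1964 - (2 - 1*9)/(6*9) = -1964 - (2 - 9)/(6*9) = -1964 - (-7)/(6*9) = -1964 - 1*(-7/54) = -1964 + 7/54 = -106049/54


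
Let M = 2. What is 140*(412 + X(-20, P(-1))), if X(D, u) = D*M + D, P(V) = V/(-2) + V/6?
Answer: 49280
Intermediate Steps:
P(V) = -V/3 (P(V) = V*(-1/2) + V*(1/6) = -V/2 + V/6 = -V/3)
X(D, u) = 3*D (X(D, u) = D*2 + D = 2*D + D = 3*D)
140*(412 + X(-20, P(-1))) = 140*(412 + 3*(-20)) = 140*(412 - 60) = 140*352 = 49280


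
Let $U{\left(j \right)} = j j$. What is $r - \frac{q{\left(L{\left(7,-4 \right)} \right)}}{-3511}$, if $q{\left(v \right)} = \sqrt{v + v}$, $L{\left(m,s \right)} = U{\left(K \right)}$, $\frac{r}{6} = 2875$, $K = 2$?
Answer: $17250 + \frac{2 \sqrt{2}}{3511} \approx 17250.0$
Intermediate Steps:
$r = 17250$ ($r = 6 \cdot 2875 = 17250$)
$U{\left(j \right)} = j^{2}$
$L{\left(m,s \right)} = 4$ ($L{\left(m,s \right)} = 2^{2} = 4$)
$q{\left(v \right)} = \sqrt{2} \sqrt{v}$ ($q{\left(v \right)} = \sqrt{2 v} = \sqrt{2} \sqrt{v}$)
$r - \frac{q{\left(L{\left(7,-4 \right)} \right)}}{-3511} = 17250 - \frac{\sqrt{2} \sqrt{4}}{-3511} = 17250 - \sqrt{2} \cdot 2 \left(- \frac{1}{3511}\right) = 17250 - 2 \sqrt{2} \left(- \frac{1}{3511}\right) = 17250 - - \frac{2 \sqrt{2}}{3511} = 17250 + \frac{2 \sqrt{2}}{3511}$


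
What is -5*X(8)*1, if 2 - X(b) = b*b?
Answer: 310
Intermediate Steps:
X(b) = 2 - b**2 (X(b) = 2 - b*b = 2 - b**2)
-5*X(8)*1 = -5*(2 - 1*8**2)*1 = -5*(2 - 1*64)*1 = -5*(2 - 64)*1 = -5*(-62)*1 = 310*1 = 310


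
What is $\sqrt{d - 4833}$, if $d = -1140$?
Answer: $i \sqrt{5973} \approx 77.285 i$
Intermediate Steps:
$\sqrt{d - 4833} = \sqrt{-1140 - 4833} = \sqrt{-5973} = i \sqrt{5973}$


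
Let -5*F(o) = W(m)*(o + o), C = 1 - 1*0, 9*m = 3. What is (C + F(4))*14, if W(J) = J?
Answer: 98/15 ≈ 6.5333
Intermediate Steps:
m = ⅓ (m = (⅑)*3 = ⅓ ≈ 0.33333)
C = 1 (C = 1 + 0 = 1)
F(o) = -2*o/15 (F(o) = -(o + o)/15 = -2*o/15)
(C + F(4))*14 = (1 - 2/15*4)*14 = (1 - 8/15)*14 = (7/15)*14 = 98/15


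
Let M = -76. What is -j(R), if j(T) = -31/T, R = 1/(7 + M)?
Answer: -2139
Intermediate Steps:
R = -1/69 (R = 1/(7 - 76) = 1/(-69) = -1/69 ≈ -0.014493)
-j(R) = -(-31)/(-1/69) = -(-31)*(-69) = -1*2139 = -2139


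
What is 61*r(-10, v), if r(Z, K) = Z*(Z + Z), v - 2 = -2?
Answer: 12200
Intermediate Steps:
v = 0 (v = 2 - 2 = 0)
r(Z, K) = 2*Z² (r(Z, K) = Z*(2*Z) = 2*Z²)
61*r(-10, v) = 61*(2*(-10)²) = 61*(2*100) = 61*200 = 12200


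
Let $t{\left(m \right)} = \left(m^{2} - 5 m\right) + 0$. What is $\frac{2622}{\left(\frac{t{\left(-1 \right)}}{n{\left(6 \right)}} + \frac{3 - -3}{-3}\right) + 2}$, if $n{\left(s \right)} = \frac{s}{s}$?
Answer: $437$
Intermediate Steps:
$n{\left(s \right)} = 1$
$t{\left(m \right)} = m^{2} - 5 m$
$\frac{2622}{\left(\frac{t{\left(-1 \right)}}{n{\left(6 \right)}} + \frac{3 - -3}{-3}\right) + 2} = \frac{2622}{\left(\frac{\left(-1\right) \left(-5 - 1\right)}{1} + \frac{3 - -3}{-3}\right) + 2} = \frac{2622}{\left(\left(-1\right) \left(-6\right) 1 + \left(3 + 3\right) \left(- \frac{1}{3}\right)\right) + 2} = \frac{2622}{\left(6 \cdot 1 + 6 \left(- \frac{1}{3}\right)\right) + 2} = \frac{2622}{\left(6 - 2\right) + 2} = \frac{2622}{4 + 2} = \frac{2622}{6} = 2622 \cdot \frac{1}{6} = 437$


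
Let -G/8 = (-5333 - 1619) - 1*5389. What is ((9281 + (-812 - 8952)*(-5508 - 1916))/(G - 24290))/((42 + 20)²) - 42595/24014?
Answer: -401814275377/264283003208 ≈ -1.5204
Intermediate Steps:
G = 98728 (G = -8*((-5333 - 1619) - 1*5389) = -8*(-6952 - 5389) = -8*(-12341) = 98728)
((9281 + (-812 - 8952)*(-5508 - 1916))/(G - 24290))/((42 + 20)²) - 42595/24014 = ((9281 + (-812 - 8952)*(-5508 - 1916))/(98728 - 24290))/((42 + 20)²) - 42595/24014 = ((9281 - 9764*(-7424))/74438)/(62²) - 42595*1/24014 = ((9281 + 72487936)*(1/74438))/3844 - 42595/24014 = (72497217*(1/74438))*(1/3844) - 42595/24014 = (5576709/5726)*(1/3844) - 42595/24014 = 5576709/22010744 - 42595/24014 = -401814275377/264283003208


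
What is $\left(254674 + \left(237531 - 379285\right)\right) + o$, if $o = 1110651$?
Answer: $1223571$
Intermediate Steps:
$\left(254674 + \left(237531 - 379285\right)\right) + o = \left(254674 + \left(237531 - 379285\right)\right) + 1110651 = \left(254674 - 141754\right) + 1110651 = 112920 + 1110651 = 1223571$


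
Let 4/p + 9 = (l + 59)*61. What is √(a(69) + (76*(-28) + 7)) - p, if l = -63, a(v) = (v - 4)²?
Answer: 4/253 + 2*√526 ≈ 45.885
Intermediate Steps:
a(v) = (-4 + v)²
p = -4/253 (p = 4/(-9 + (-63 + 59)*61) = 4/(-9 - 4*61) = 4/(-9 - 244) = 4/(-253) = 4*(-1/253) = -4/253 ≈ -0.015810)
√(a(69) + (76*(-28) + 7)) - p = √((-4 + 69)² + (76*(-28) + 7)) - 1*(-4/253) = √(65² + (-2128 + 7)) + 4/253 = √(4225 - 2121) + 4/253 = √2104 + 4/253 = 2*√526 + 4/253 = 4/253 + 2*√526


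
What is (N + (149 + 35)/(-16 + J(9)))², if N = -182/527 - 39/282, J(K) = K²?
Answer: 57118179329649/10368206800900 ≈ 5.5090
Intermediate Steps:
N = -23959/49538 (N = -182*1/527 - 39*1/282 = -182/527 - 13/94 = -23959/49538 ≈ -0.48365)
(N + (149 + 35)/(-16 + J(9)))² = (-23959/49538 + (149 + 35)/(-16 + 9²))² = (-23959/49538 + 184/(-16 + 81))² = (-23959/49538 + 184/65)² = (7557657/3219970)² = 57118179329649/10368206800900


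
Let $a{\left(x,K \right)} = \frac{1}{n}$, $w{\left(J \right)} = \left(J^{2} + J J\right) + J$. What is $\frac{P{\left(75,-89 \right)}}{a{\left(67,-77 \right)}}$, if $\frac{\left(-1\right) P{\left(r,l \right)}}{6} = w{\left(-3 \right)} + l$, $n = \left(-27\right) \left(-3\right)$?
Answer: $35964$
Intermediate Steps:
$w{\left(J \right)} = J + 2 J^{2}$ ($w{\left(J \right)} = \left(J^{2} + J^{2}\right) + J = 2 J^{2} + J = J + 2 J^{2}$)
$n = 81$
$a{\left(x,K \right)} = \frac{1}{81}$
$P{\left(r,l \right)} = -90 - 6 l$ ($P{\left(r,l \right)} = - 6 \left(- 3 \left(1 + 2 \left(-3\right)\right) + l\right) = - 6 \left(- 3 \left(1 - 6\right) + l\right) = - 6 \left(\left(-3\right) \left(-5\right) + l\right) = - 6 \left(15 + l\right) = -90 - 6 l$)
$\frac{P{\left(75,-89 \right)}}{a{\left(67,-77 \right)}} = \left(-90 - -534\right) \frac{1}{\frac{1}{81}} = \left(-90 + 534\right) 81 = 444 \cdot 81 = 35964$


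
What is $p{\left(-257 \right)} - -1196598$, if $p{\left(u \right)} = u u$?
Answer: $1262647$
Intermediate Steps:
$p{\left(u \right)} = u^{2}$
$p{\left(-257 \right)} - -1196598 = \left(-257\right)^{2} - -1196598 = 66049 + 1196598 = 1262647$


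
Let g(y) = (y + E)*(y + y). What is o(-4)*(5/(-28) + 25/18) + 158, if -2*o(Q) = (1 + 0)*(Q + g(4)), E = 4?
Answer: 5111/42 ≈ 121.69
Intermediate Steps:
g(y) = 2*y*(4 + y) (g(y) = (y + 4)*(y + y) = (4 + y)*(2*y) = 2*y*(4 + y))
o(Q) = -32 - Q/2 (o(Q) = -(1 + 0)*(Q + 2*4*(4 + 4))/2 = -(Q + 2*4*8)/2 = -(Q + 64)/2 = -(64 + Q)/2 = -32 - Q/2)
o(-4)*(5/(-28) + 25/18) + 158 = (-32 - 1/2*(-4))*(5/(-28) + 25/18) + 158 = (-32 + 2)*(5*(-1/28) + 25*(1/18)) + 158 = -30*(-5/28 + 25/18) + 158 = -30*305/252 + 158 = -1525/42 + 158 = 5111/42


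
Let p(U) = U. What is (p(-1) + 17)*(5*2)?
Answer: 160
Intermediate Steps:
(p(-1) + 17)*(5*2) = (-1 + 17)*(5*2) = 16*10 = 160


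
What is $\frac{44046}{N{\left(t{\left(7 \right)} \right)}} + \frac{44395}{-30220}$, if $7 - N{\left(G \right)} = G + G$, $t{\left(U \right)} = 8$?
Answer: $- \frac{29588215}{6044} \approx -4895.5$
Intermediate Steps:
$N{\left(G \right)} = 7 - 2 G$ ($N{\left(G \right)} = 7 - \left(G + G\right) = 7 - 2 G$)
$\frac{44046}{N{\left(t{\left(7 \right)} \right)}} + \frac{44395}{-30220} = \frac{44046}{7 - 16} + \frac{44395}{-30220} = \frac{44046}{7 - 16} + 44395 \left(- \frac{1}{30220}\right) = \frac{44046}{-9} - \frac{8879}{6044} = 44046 \left(- \frac{1}{9}\right) - \frac{8879}{6044} = -4894 - \frac{8879}{6044} = - \frac{29588215}{6044}$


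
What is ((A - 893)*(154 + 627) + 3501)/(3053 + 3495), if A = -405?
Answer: -1010237/6548 ≈ -154.28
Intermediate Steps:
((A - 893)*(154 + 627) + 3501)/(3053 + 3495) = ((-405 - 893)*(154 + 627) + 3501)/(3053 + 3495) = (-1298*781 + 3501)/6548 = (-1013738 + 3501)*(1/6548) = -1010237*1/6548 = -1010237/6548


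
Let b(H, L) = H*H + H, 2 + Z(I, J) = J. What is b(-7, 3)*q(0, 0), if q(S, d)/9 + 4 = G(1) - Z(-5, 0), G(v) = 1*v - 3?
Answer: -1512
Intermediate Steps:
Z(I, J) = -2 + J
b(H, L) = H + H² (b(H, L) = H² + H = H + H²)
G(v) = -3 + v (G(v) = v - 3 = -3 + v)
q(S, d) = -36 (q(S, d) = -36 + 9*((-3 + 1) - (-2 + 0)) = -36 + 9*(-2 - 1*(-2)) = -36 + 9*(-2 + 2) = -36 + 9*0 = -36 + 0 = -36)
b(-7, 3)*q(0, 0) = -7*(1 - 7)*(-36) = -7*(-6)*(-36) = 42*(-36) = -1512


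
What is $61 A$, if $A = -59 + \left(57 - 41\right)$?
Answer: $-2623$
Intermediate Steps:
$A = -43$ ($A = -59 + \left(57 - 41\right) = -59 + 16 = -43$)
$61 A = 61 \left(-43\right) = -2623$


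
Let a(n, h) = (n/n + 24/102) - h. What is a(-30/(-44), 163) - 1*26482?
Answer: -452944/17 ≈ -26644.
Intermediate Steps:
a(n, h) = 21/17 - h (a(n, h) = (1 + 24*(1/102)) - h = (1 + 4/17) - h = 21/17 - h)
a(-30/(-44), 163) - 1*26482 = (21/17 - 1*163) - 1*26482 = (21/17 - 163) - 26482 = -2750/17 - 26482 = -452944/17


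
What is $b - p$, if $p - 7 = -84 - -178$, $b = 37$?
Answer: $-64$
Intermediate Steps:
$p = 101$ ($p = 7 - -94 = 7 + \left(-84 + 178\right) = 7 + 94 = 101$)
$b - p = 37 - 101 = -64$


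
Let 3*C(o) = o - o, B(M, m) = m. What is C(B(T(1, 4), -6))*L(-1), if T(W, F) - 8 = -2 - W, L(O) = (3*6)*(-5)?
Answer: 0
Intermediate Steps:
L(O) = -90 (L(O) = 18*(-5) = -90)
T(W, F) = 6 - W (T(W, F) = 8 + (-2 - W) = 6 - W)
C(o) = 0 (C(o) = (o - o)/3 = (1/3)*0 = 0)
C(B(T(1, 4), -6))*L(-1) = 0*(-90) = 0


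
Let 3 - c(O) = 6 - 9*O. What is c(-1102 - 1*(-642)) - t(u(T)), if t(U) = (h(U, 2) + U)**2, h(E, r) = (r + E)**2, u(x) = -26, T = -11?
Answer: -306643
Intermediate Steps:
c(O) = -3 + 9*O (c(O) = 3 - (6 - 9*O) = 3 + (-6 + 9*O) = -3 + 9*O)
h(E, r) = (E + r)**2
t(U) = (U + (2 + U)**2)**2 (t(U) = ((U + 2)**2 + U)**2 = ((2 + U)**2 + U)**2 = (U + (2 + U)**2)**2)
c(-1102 - 1*(-642)) - t(u(T)) = (-3 + 9*(-1102 - 1*(-642))) - (-26 + (2 - 26)**2)**2 = (-3 + 9*(-1102 + 642)) - (-26 + (-24)**2)**2 = (-3 + 9*(-460)) - (-26 + 576)**2 = (-3 - 4140) - 1*550**2 = -4143 - 1*302500 = -4143 - 302500 = -306643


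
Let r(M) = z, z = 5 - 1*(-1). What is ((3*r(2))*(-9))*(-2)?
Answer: 324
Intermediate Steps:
z = 6 (z = 5 + 1 = 6)
r(M) = 6
((3*r(2))*(-9))*(-2) = ((3*6)*(-9))*(-2) = (18*(-9))*(-2) = -162*(-2) = 324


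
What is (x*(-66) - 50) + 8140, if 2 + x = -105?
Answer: 15152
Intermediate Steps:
x = -107 (x = -2 - 105 = -107)
(x*(-66) - 50) + 8140 = (-107*(-66) - 50) + 8140 = (7062 - 50) + 8140 = 7012 + 8140 = 15152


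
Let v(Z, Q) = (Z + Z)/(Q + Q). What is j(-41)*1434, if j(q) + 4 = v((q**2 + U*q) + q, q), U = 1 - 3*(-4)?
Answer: -44454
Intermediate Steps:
U = 13 (U = 1 + 12 = 13)
v(Z, Q) = Z/Q (v(Z, Q) = (2*Z)/((2*Q)) = (2*Z)*(1/(2*Q)) = Z/Q)
j(q) = -4 + (q**2 + 14*q)/q (j(q) = -4 + ((q**2 + 13*q) + q)/q = -4 + (q**2 + 14*q)/q)
j(-41)*1434 = (10 - 41)*1434 = -31*1434 = -44454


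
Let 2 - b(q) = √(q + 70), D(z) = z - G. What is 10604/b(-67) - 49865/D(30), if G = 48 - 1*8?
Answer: 52389/2 + 10604*√3 ≈ 44561.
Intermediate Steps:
G = 40 (G = 48 - 8 = 40)
D(z) = -40 + z (D(z) = z - 1*40 = z - 40 = -40 + z)
b(q) = 2 - √(70 + q) (b(q) = 2 - √(q + 70) = 2 - √(70 + q))
10604/b(-67) - 49865/D(30) = 10604/(2 - √(70 - 67)) - 49865/(-40 + 30) = 10604/(2 - √3) - 49865/(-10) = 10604/(2 - √3) - 49865*(-⅒) = 10604/(2 - √3) + 9973/2 = 9973/2 + 10604/(2 - √3)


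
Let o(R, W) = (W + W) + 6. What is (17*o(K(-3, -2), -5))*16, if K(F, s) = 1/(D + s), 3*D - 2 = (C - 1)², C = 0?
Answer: -1088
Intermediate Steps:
D = 1 (D = ⅔ + (0 - 1)²/3 = ⅔ + (⅓)*(-1)² = ⅔ + (⅓)*1 = ⅔ + ⅓ = 1)
K(F, s) = 1/(1 + s)
o(R, W) = 6 + 2*W (o(R, W) = 2*W + 6 = 6 + 2*W)
(17*o(K(-3, -2), -5))*16 = (17*(6 + 2*(-5)))*16 = (17*(6 - 10))*16 = (17*(-4))*16 = -68*16 = -1088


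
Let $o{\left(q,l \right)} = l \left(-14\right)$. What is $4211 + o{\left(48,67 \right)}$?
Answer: $3273$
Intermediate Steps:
$o{\left(q,l \right)} = - 14 l$
$4211 + o{\left(48,67 \right)} = 4211 - 938 = 3273$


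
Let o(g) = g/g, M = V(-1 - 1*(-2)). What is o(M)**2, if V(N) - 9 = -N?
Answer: 1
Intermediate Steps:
V(N) = 9 - N
M = 8 (M = 9 - (-1 - 1*(-2)) = 9 - (-1 + 2) = 9 - 1*1 = 9 - 1 = 8)
o(g) = 1
o(M)**2 = 1**2 = 1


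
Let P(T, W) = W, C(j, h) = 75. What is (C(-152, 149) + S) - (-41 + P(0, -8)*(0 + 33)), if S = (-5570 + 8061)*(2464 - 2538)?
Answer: -183954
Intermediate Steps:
S = -184334 (S = 2491*(-74) = -184334)
(C(-152, 149) + S) - (-41 + P(0, -8)*(0 + 33)) = (75 - 184334) - (-41 - 8*(0 + 33)) = -184259 - (-41 - 8*33) = -184259 - (-41 - 264) = -184259 - 1*(-305) = -184259 + 305 = -183954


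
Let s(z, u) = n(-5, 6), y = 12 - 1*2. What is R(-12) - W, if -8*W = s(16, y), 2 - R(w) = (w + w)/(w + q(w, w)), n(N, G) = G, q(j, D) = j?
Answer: 7/4 ≈ 1.7500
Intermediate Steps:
R(w) = 1 (R(w) = 2 - (w + w)/(w + w) = 2 - 2*w/(2*w) = 2 - 2*w*1/(2*w) = 2 - 1*1 = 2 - 1 = 1)
y = 10 (y = 12 - 2 = 10)
s(z, u) = 6
W = -¾ (W = -⅛*6 = -¾ ≈ -0.75000)
R(-12) - W = 1 - 1*(-¾) = 1 + ¾ = 7/4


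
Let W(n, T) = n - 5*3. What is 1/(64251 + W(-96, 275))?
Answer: 1/64140 ≈ 1.5591e-5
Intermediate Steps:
W(n, T) = -15 + n (W(n, T) = n - 15 = -15 + n)
1/(64251 + W(-96, 275)) = 1/(64251 + (-15 - 96)) = 1/(64251 - 111) = 1/64140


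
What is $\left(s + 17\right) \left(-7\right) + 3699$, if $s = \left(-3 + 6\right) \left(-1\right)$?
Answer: $3601$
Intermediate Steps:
$s = -3$ ($s = 3 \left(-1\right) = -3$)
$\left(s + 17\right) \left(-7\right) + 3699 = \left(-3 + 17\right) \left(-7\right) + 3699 = 14 \left(-7\right) + 3699 = -98 + 3699 = 3601$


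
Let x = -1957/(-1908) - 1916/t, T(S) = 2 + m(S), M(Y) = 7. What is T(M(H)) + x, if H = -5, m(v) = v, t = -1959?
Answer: 13709813/1245924 ≈ 11.004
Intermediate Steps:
T(S) = 2 + S
x = 2496497/1245924 (x = -1957/(-1908) - 1916/(-1959) = -1957*(-1/1908) - 1916*(-1/1959) = 1957/1908 + 1916/1959 = 2496497/1245924 ≈ 2.0037)
T(M(H)) + x = (2 + 7) + 2496497/1245924 = 9 + 2496497/1245924 = 13709813/1245924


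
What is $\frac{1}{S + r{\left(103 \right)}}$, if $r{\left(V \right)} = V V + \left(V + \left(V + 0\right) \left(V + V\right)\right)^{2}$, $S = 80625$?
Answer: $\frac{1}{454676275} \approx 2.1994 \cdot 10^{-9}$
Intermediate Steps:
$r{\left(V \right)} = V^{2} + \left(V + 2 V^{2}\right)^{2}$ ($r{\left(V \right)} = V^{2} + \left(V + V 2 V\right)^{2} = V^{2} + \left(V + 2 V^{2}\right)^{2}$)
$\frac{1}{S + r{\left(103 \right)}} = \frac{1}{80625 + 103^{2} \left(1 + \left(1 + 2 \cdot 103\right)^{2}\right)} = \frac{1}{80625 + 10609 \left(1 + \left(1 + 206\right)^{2}\right)} = \frac{1}{80625 + 10609 \left(1 + 207^{2}\right)} = \frac{1}{80625 + 10609 \left(1 + 42849\right)} = \frac{1}{80625 + 10609 \cdot 42850} = \frac{1}{80625 + 454595650} = \frac{1}{454676275}$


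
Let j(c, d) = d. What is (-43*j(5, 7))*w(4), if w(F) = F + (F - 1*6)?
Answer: -602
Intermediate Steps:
w(F) = -6 + 2*F (w(F) = F + (F - 6) = F + (-6 + F) = -6 + 2*F)
(-43*j(5, 7))*w(4) = (-43*7)*(-6 + 2*4) = -301*(-6 + 8) = -301*2 = -602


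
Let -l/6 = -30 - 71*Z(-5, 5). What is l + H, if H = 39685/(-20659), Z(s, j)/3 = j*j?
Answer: 663733985/20659 ≈ 32128.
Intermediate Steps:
Z(s, j) = 3*j**2 (Z(s, j) = 3*(j*j) = 3*j**2)
H = -39685/20659 (H = 39685*(-1/20659) = -39685/20659 ≈ -1.9210)
l = 32130 (l = -6*(-30 - 213*5**2) = -6*(-30 - 213*25) = -6*(-30 - 71*75) = -6*(-30 - 5325) = -6*(-5355) = 32130)
l + H = 32130 - 39685/20659 = 663733985/20659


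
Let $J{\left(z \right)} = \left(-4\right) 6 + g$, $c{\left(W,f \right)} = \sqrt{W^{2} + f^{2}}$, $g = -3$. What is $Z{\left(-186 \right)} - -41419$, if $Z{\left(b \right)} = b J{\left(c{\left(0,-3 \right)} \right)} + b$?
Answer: $46255$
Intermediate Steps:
$J{\left(z \right)} = -27$ ($J{\left(z \right)} = \left(-4\right) 6 - 3 = -24 - 3 = -27$)
$Z{\left(b \right)} = - 26 b$ ($Z{\left(b \right)} = b \left(-27\right) + b = - 27 b + b = - 26 b$)
$Z{\left(-186 \right)} - -41419 = \left(-26\right) \left(-186\right) - -41419 = 4836 + 41419 = 46255$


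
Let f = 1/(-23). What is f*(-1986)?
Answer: 1986/23 ≈ 86.348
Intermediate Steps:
f = -1/23 ≈ -0.043478
f*(-1986) = -1/23*(-1986) = 1986/23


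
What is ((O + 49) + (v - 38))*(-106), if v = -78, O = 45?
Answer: 2332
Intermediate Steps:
((O + 49) + (v - 38))*(-106) = ((45 + 49) + (-78 - 38))*(-106) = (94 - 116)*(-106) = -22*(-106) = 2332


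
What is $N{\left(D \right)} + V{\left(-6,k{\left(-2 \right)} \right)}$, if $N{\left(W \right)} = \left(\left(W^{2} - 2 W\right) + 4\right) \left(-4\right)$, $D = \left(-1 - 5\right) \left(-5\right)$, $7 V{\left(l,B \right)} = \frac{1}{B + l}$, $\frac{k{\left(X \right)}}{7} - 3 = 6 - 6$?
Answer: $- \frac{354479}{105} \approx -3376.0$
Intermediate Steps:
$k{\left(X \right)} = 21$ ($k{\left(X \right)} = 21 + 7 \left(6 - 6\right) = 21 + 7 \cdot 0 = 21 + 0 = 21$)
$V{\left(l,B \right)} = \frac{1}{7 \left(B + l\right)}$
$D = 30$ ($D = \left(-6\right) \left(-5\right) = 30$)
$N{\left(W \right)} = -16 - 4 W^{2} + 8 W$ ($N{\left(W \right)} = \left(4 + W^{2} - 2 W\right) \left(-4\right) = -16 - 4 W^{2} + 8 W$)
$N{\left(D \right)} + V{\left(-6,k{\left(-2 \right)} \right)} = \left(-16 - 4 \cdot 30^{2} + 8 \cdot 30\right) + \frac{1}{7 \left(21 - 6\right)} = \left(-16 - 3600 + 240\right) + \frac{1}{7 \cdot 15} = \left(-16 - 3600 + 240\right) + \frac{1}{7} \cdot \frac{1}{15} = -3376 + \frac{1}{105} = - \frac{354479}{105}$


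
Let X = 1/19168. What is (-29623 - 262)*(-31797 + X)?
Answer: 18214456087075/19168 ≈ 9.5025e+8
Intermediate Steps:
X = 1/19168 ≈ 5.2170e-5
(-29623 - 262)*(-31797 + X) = (-29623 - 262)*(-31797 + 1/19168) = -29885*(-609484895/19168) = 18214456087075/19168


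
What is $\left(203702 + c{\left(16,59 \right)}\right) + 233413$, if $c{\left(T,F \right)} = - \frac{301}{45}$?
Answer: $\frac{19669874}{45} \approx 4.3711 \cdot 10^{5}$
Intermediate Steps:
$c{\left(T,F \right)} = - \frac{301}{45}$ ($c{\left(T,F \right)} = \left(-301\right) \frac{1}{45} = - \frac{301}{45}$)
$\left(203702 + c{\left(16,59 \right)}\right) + 233413 = \left(203702 - \frac{301}{45}\right) + 233413 = \frac{9166289}{45} + 233413 = \frac{19669874}{45}$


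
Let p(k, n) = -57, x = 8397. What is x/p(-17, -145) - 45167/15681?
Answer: -44749292/297939 ≈ -150.20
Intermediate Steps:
x/p(-17, -145) - 45167/15681 = 8397/(-57) - 45167/15681 = 8397*(-1/57) - 45167*1/15681 = -2799/19 - 45167/15681 = -44749292/297939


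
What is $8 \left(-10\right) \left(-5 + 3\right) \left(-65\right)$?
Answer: $-10400$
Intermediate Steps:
$8 \left(-10\right) \left(-5 + 3\right) \left(-65\right) = \left(-80\right) \left(-2\right) \left(-65\right) = 160 \left(-65\right) = -10400$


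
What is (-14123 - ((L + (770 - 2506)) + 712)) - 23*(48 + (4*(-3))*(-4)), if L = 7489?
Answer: -22796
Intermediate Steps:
(-14123 - ((L + (770 - 2506)) + 712)) - 23*(48 + (4*(-3))*(-4)) = (-14123 - ((7489 + (770 - 2506)) + 712)) - 23*(48 + (4*(-3))*(-4)) = (-14123 - ((7489 - 1736) + 712)) - 23*(48 - 12*(-4)) = (-14123 - (5753 + 712)) - 23*(48 + 48) = (-14123 - 1*6465) - 23*96 = (-14123 - 6465) - 1*2208 = -20588 - 2208 = -22796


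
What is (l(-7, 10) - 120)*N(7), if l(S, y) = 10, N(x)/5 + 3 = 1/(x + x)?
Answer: 11275/7 ≈ 1610.7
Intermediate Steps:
N(x) = -15 + 5/(2*x) (N(x) = -15 + 5/(x + x) = -15 + 5/((2*x)) = -15 + 5*(1/(2*x)) = -15 + 5/(2*x))
(l(-7, 10) - 120)*N(7) = (10 - 120)*(-15 + (5/2)/7) = -110*(-15 + (5/2)*(1/7)) = -110*(-15 + 5/14) = -110*(-205/14) = 11275/7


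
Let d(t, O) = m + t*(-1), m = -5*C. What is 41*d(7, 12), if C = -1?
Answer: -82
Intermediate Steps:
m = 5 (m = -5*(-1) = 5)
d(t, O) = 5 - t (d(t, O) = 5 + t*(-1) = 5 - t)
41*d(7, 12) = 41*(5 - 1*7) = 41*(5 - 7) = 41*(-2) = -82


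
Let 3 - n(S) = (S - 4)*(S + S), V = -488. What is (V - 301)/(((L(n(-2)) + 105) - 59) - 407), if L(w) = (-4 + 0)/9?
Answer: 7101/3253 ≈ 2.1829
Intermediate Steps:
n(S) = 3 - 2*S*(-4 + S) (n(S) = 3 - (S - 4)*(S + S) = 3 - (-4 + S)*2*S = 3 - 2*S*(-4 + S))
L(w) = -4/9 (L(w) = -4*1/9 = -4/9)
(V - 301)/(((L(n(-2)) + 105) - 59) - 407) = (-488 - 301)/(((-4/9 + 105) - 59) - 407) = -789/((941/9 - 59) - 407) = -789/(410/9 - 407) = -789/(-3253/9) = -789*(-9/3253) = 7101/3253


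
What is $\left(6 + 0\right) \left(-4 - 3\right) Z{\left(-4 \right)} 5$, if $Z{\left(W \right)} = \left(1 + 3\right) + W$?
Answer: $0$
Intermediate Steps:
$Z{\left(W \right)} = 4 + W$
$\left(6 + 0\right) \left(-4 - 3\right) Z{\left(-4 \right)} 5 = \left(6 + 0\right) \left(-4 - 3\right) \left(4 - 4\right) 5 = 6 \left(-7\right) 0 \cdot 5 = \left(-42\right) 0 \cdot 5 = 0 \cdot 5 = 0$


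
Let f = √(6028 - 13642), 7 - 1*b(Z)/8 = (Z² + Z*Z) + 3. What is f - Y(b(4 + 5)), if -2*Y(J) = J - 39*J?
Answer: 24016 + 9*I*√94 ≈ 24016.0 + 87.258*I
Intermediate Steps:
b(Z) = 32 - 16*Z² (b(Z) = 56 - 8*((Z² + Z*Z) + 3) = 56 - 8*((Z² + Z²) + 3) = 56 - 8*(2*Z² + 3) = 56 - 8*(3 + 2*Z²) = 56 + (-24 - 16*Z²) = 32 - 16*Z²)
Y(J) = 19*J (Y(J) = -(J - 39*J)/2 = -(-19)*J = 19*J)
f = 9*I*√94 (f = √(-7614) = 9*I*√94 ≈ 87.258*I)
f - Y(b(4 + 5)) = 9*I*√94 - 19*(32 - 16*(4 + 5)²) = 9*I*√94 - 19*(32 - 16*9²) = 9*I*√94 - 19*(32 - 16*81) = 9*I*√94 - 19*(32 - 1296) = 9*I*√94 - 19*(-1264) = 9*I*√94 - 1*(-24016) = 9*I*√94 + 24016 = 24016 + 9*I*√94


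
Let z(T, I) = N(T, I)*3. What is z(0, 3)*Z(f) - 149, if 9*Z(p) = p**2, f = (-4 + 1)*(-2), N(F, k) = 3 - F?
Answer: -113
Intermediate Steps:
z(T, I) = 9 - 3*T (z(T, I) = (3 - T)*3 = 9 - 3*T)
f = 6 (f = -3*(-2) = 6)
Z(p) = p**2/9
z(0, 3)*Z(f) - 149 = (9 - 3*0)*((1/9)*6**2) - 149 = (9 + 0)*((1/9)*36) - 149 = 9*4 - 149 = 36 - 149 = -113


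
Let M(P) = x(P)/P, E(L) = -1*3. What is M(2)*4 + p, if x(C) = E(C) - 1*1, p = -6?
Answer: -14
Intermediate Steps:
E(L) = -3
x(C) = -4 (x(C) = -3 - 1*1 = -3 - 1 = -4)
M(P) = -4/P
M(2)*4 + p = -4/2*4 - 6 = -4*½*4 - 6 = -2*4 - 6 = -8 - 6 = -14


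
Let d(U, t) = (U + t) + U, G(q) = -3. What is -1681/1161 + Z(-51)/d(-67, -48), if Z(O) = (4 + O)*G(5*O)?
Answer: -469643/211302 ≈ -2.2226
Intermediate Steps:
d(U, t) = t + 2*U
Z(O) = -12 - 3*O (Z(O) = (4 + O)*(-3) = -12 - 3*O)
-1681/1161 + Z(-51)/d(-67, -48) = -1681/1161 + (-12 - 3*(-51))/(-48 + 2*(-67)) = -1681*1/1161 + (-12 + 153)/(-48 - 134) = -1681/1161 + 141/(-182) = -1681/1161 + 141*(-1/182) = -1681/1161 - 141/182 = -469643/211302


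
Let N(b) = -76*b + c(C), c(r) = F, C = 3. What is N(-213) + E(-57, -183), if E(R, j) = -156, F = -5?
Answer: 16027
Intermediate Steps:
c(r) = -5
N(b) = -5 - 76*b (N(b) = -76*b - 5 = -5 - 76*b)
N(-213) + E(-57, -183) = (-5 - 76*(-213)) - 156 = (-5 + 16188) - 156 = 16183 - 156 = 16027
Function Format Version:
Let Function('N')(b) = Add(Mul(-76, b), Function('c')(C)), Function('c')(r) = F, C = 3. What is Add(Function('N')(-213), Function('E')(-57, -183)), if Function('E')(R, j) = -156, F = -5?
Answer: 16027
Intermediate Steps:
Function('c')(r) = -5
Function('N')(b) = Add(-5, Mul(-76, b)) (Function('N')(b) = Add(Mul(-76, b), -5) = Add(-5, Mul(-76, b)))
Add(Function('N')(-213), Function('E')(-57, -183)) = Add(Add(-5, Mul(-76, -213)), -156) = Add(Add(-5, 16188), -156) = Add(16183, -156) = 16027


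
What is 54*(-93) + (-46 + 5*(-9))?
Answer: -5113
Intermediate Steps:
54*(-93) + (-46 + 5*(-9)) = -5022 + (-46 - 45) = -5022 - 91 = -5113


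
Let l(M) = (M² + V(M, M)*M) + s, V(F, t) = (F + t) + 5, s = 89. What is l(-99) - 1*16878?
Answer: 12119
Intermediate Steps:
V(F, t) = 5 + F + t
l(M) = 89 + M² + M*(5 + 2*M) (l(M) = (M² + (5 + M + M)*M) + 89 = (M² + (5 + 2*M)*M) + 89 = (M² + M*(5 + 2*M)) + 89 = 89 + M² + M*(5 + 2*M))
l(-99) - 1*16878 = (89 + 3*(-99)² + 5*(-99)) - 1*16878 = (89 + 3*9801 - 495) - 16878 = (89 + 29403 - 495) - 16878 = 28997 - 16878 = 12119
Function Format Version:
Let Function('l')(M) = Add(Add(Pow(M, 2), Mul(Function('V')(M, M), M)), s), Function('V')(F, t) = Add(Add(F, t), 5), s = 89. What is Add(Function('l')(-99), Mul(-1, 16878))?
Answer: 12119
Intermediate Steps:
Function('V')(F, t) = Add(5, F, t)
Function('l')(M) = Add(89, Pow(M, 2), Mul(M, Add(5, Mul(2, M)))) (Function('l')(M) = Add(Add(Pow(M, 2), Mul(Add(5, M, M), M)), 89) = Add(Add(Pow(M, 2), Mul(Add(5, Mul(2, M)), M)), 89) = Add(Add(Pow(M, 2), Mul(M, Add(5, Mul(2, M)))), 89) = Add(89, Pow(M, 2), Mul(M, Add(5, Mul(2, M)))))
Add(Function('l')(-99), Mul(-1, 16878)) = Add(Add(89, Mul(3, Pow(-99, 2)), Mul(5, -99)), Mul(-1, 16878)) = Add(Add(89, Mul(3, 9801), -495), -16878) = Add(Add(89, 29403, -495), -16878) = Add(28997, -16878) = 12119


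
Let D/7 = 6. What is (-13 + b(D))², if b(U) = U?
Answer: 841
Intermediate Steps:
D = 42 (D = 7*6 = 42)
(-13 + b(D))² = (-13 + 42)² = 29² = 841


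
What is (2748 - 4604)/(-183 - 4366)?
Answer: 1856/4549 ≈ 0.40800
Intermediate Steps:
(2748 - 4604)/(-183 - 4366) = -1856/(-4549) = -1856*(-1/4549) = 1856/4549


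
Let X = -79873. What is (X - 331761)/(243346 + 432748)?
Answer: -205817/338047 ≈ -0.60884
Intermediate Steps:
(X - 331761)/(243346 + 432748) = (-79873 - 331761)/(243346 + 432748) = -411634/676094 = -411634*1/676094 = -205817/338047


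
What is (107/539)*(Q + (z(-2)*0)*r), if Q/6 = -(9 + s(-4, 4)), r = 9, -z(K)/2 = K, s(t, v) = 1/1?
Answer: -6420/539 ≈ -11.911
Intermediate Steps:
s(t, v) = 1
z(K) = -2*K
Q = -60 (Q = 6*(-(9 + 1)) = 6*(-1*10) = 6*(-10) = -60)
(107/539)*(Q + (z(-2)*0)*r) = (107/539)*(-60 + (-2*(-2)*0)*9) = (107*(1/539))*(-60 + (4*0)*9) = 107*(-60 + 0*9)/539 = 107*(-60 + 0)/539 = (107/539)*(-60) = -6420/539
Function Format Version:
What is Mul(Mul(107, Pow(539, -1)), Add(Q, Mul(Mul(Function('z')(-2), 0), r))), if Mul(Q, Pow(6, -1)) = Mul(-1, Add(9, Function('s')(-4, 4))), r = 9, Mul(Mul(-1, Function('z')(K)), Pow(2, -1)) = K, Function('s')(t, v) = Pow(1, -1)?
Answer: Rational(-6420, 539) ≈ -11.911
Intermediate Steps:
Function('s')(t, v) = 1
Function('z')(K) = Mul(-2, K)
Q = -60 (Q = Mul(6, Mul(-1, Add(9, 1))) = Mul(6, Mul(-1, 10)) = Mul(6, -10) = -60)
Mul(Mul(107, Pow(539, -1)), Add(Q, Mul(Mul(Function('z')(-2), 0), r))) = Mul(Mul(107, Pow(539, -1)), Add(-60, Mul(Mul(Mul(-2, -2), 0), 9))) = Mul(Mul(107, Rational(1, 539)), Add(-60, Mul(Mul(4, 0), 9))) = Mul(Rational(107, 539), Add(-60, Mul(0, 9))) = Mul(Rational(107, 539), Add(-60, 0)) = Mul(Rational(107, 539), -60) = Rational(-6420, 539)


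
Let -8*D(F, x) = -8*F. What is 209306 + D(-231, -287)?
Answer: 209075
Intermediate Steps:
D(F, x) = F (D(F, x) = -(-1)*F = F)
209306 + D(-231, -287) = 209306 - 231 = 209075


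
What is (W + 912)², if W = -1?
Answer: 829921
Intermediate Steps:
(W + 912)² = (-1 + 912)² = 911² = 829921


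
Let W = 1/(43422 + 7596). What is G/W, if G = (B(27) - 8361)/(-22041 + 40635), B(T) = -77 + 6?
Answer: -71697296/3099 ≈ -23136.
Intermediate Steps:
B(T) = -71
W = 1/51018 ≈ 1.9601e-5
G = -4216/9297 (G = (-71 - 8361)/(-22041 + 40635) = -8432/18594 = -8432*1/18594 = -4216/9297 ≈ -0.45348)
G/W = -4216/(9297*1/51018) = -4216/9297*51018 = -71697296/3099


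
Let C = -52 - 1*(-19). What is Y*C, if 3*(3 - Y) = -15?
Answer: -264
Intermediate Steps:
Y = 8 (Y = 3 - ⅓*(-15) = 3 + 5 = 8)
C = -33 (C = -52 + 19 = -33)
Y*C = 8*(-33) = -264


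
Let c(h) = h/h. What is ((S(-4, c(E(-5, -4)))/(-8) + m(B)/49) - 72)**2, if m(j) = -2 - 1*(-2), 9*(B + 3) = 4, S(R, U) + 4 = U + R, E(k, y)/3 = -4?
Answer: 323761/64 ≈ 5058.8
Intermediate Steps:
E(k, y) = -12 (E(k, y) = 3*(-4) = -12)
c(h) = 1
S(R, U) = -4 + R + U (S(R, U) = -4 + (U + R) = -4 + (R + U) = -4 + R + U)
B = -23/9 (B = -3 + (1/9)*4 = -3 + 4/9 = -23/9 ≈ -2.5556)
m(j) = 0 (m(j) = -2 + 2 = 0)
((S(-4, c(E(-5, -4)))/(-8) + m(B)/49) - 72)**2 = (((-4 - 4 + 1)/(-8) + 0/49) - 72)**2 = ((-7*(-1/8) + 0*(1/49)) - 72)**2 = ((7/8 + 0) - 72)**2 = (7/8 - 72)**2 = (-569/8)**2 = 323761/64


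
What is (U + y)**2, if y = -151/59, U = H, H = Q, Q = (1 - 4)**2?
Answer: 144400/3481 ≈ 41.482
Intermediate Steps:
Q = 9 (Q = (-3)**2 = 9)
H = 9
U = 9
y = -151/59 (y = -151*1/59 = -151/59 ≈ -2.5593)
(U + y)**2 = (9 - 151/59)**2 = (380/59)**2 = 144400/3481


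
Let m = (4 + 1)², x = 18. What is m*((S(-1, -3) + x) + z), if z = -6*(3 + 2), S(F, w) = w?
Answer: -375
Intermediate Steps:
m = 25 (m = 5² = 25)
z = -30 (z = -6*5 = -30)
m*((S(-1, -3) + x) + z) = 25*((-3 + 18) - 30) = 25*(15 - 30) = 25*(-15) = -375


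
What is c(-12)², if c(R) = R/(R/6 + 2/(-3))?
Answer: 81/4 ≈ 20.250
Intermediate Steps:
c(R) = R/(-⅔ + R/6) (c(R) = R/(R*(⅙) + 2*(-⅓)) = R/(R/6 - ⅔) = R/(-⅔ + R/6))
c(-12)² = (6*(-12)/(-4 - 12))² = (6*(-12)/(-16))² = (6*(-12)*(-1/16))² = (9/2)² = 81/4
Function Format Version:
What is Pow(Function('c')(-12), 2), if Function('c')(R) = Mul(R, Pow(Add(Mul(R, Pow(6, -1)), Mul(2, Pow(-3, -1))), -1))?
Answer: Rational(81, 4) ≈ 20.250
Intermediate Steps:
Function('c')(R) = Mul(R, Pow(Add(Rational(-2, 3), Mul(Rational(1, 6), R)), -1)) (Function('c')(R) = Mul(R, Pow(Add(Mul(R, Rational(1, 6)), Mul(2, Rational(-1, 3))), -1)) = Mul(R, Pow(Add(Mul(Rational(1, 6), R), Rational(-2, 3)), -1)) = Mul(R, Pow(Add(Rational(-2, 3), Mul(Rational(1, 6), R)), -1)))
Pow(Function('c')(-12), 2) = Pow(Mul(6, -12, Pow(Add(-4, -12), -1)), 2) = Pow(Mul(6, -12, Pow(-16, -1)), 2) = Pow(Mul(6, -12, Rational(-1, 16)), 2) = Pow(Rational(9, 2), 2) = Rational(81, 4)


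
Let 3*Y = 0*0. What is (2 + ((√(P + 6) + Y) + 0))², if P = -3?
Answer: (2 + √3)² ≈ 13.928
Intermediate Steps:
Y = 0 (Y = (0*0)/3 = (⅓)*0 = 0)
(2 + ((√(P + 6) + Y) + 0))² = (2 + ((√(-3 + 6) + 0) + 0))² = (2 + ((√3 + 0) + 0))² = (2 + (√3 + 0))² = (2 + √3)²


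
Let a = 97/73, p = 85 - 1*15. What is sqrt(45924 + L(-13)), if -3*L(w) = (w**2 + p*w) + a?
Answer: 2*sqrt(553596522)/219 ≈ 214.87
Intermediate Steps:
p = 70 (p = 85 - 15 = 70)
a = 97/73 (a = 97*(1/73) = 97/73 ≈ 1.3288)
L(w) = -97/219 - 70*w/3 - w**2/3 (L(w) = -((w**2 + 70*w) + 97/73)/3 = -(97/73 + w**2 + 70*w)/3 = -97/219 - 70*w/3 - w**2/3)
sqrt(45924 + L(-13)) = sqrt(45924 + (-97/219 - 70/3*(-13) - 1/3*(-13)**2)) = sqrt(45924 + (-97/219 + 910/3 - 1/3*169)) = sqrt(45924 + (-97/219 + 910/3 - 169/3)) = sqrt(45924 + 53996/219) = sqrt(10111352/219) = 2*sqrt(553596522)/219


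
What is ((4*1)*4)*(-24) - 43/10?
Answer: -3883/10 ≈ -388.30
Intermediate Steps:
((4*1)*4)*(-24) - 43/10 = (4*4)*(-24) - 43*1/10 = 16*(-24) - 43/10 = -384 - 43/10 = -3883/10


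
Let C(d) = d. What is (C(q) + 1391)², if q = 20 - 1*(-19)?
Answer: 2044900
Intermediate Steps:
q = 39 (q = 20 + 19 = 39)
(C(q) + 1391)² = (39 + 1391)² = 1430² = 2044900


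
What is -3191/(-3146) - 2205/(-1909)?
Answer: 13028549/6005714 ≈ 2.1694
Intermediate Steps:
-3191/(-3146) - 2205/(-1909) = -3191*(-1/3146) - 2205*(-1/1909) = 3191/3146 + 2205/1909 = 13028549/6005714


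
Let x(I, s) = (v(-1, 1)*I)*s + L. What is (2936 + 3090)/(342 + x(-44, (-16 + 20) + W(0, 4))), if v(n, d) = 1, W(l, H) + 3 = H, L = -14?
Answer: 3013/54 ≈ 55.796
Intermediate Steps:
W(l, H) = -3 + H
x(I, s) = -14 + I*s (x(I, s) = (1*I)*s - 14 = I*s - 14 = -14 + I*s)
(2936 + 3090)/(342 + x(-44, (-16 + 20) + W(0, 4))) = (2936 + 3090)/(342 + (-14 - 44*((-16 + 20) + (-3 + 4)))) = 6026/(342 + (-14 - 44*(4 + 1))) = 6026/(342 + (-14 - 44*5)) = 6026/(342 + (-14 - 220)) = 6026/(342 - 234) = 6026/108 = 6026*(1/108) = 3013/54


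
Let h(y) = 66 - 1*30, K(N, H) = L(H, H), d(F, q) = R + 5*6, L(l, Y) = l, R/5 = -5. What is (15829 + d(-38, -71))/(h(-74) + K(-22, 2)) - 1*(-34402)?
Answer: 661555/19 ≈ 34819.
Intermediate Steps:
R = -25 (R = 5*(-5) = -25)
d(F, q) = 5 (d(F, q) = -25 + 5*6 = -25 + 30 = 5)
K(N, H) = H
h(y) = 36 (h(y) = 66 - 30 = 36)
(15829 + d(-38, -71))/(h(-74) + K(-22, 2)) - 1*(-34402) = (15829 + 5)/(36 + 2) - 1*(-34402) = 15834/38 + 34402 = 15834*(1/38) + 34402 = 7917/19 + 34402 = 661555/19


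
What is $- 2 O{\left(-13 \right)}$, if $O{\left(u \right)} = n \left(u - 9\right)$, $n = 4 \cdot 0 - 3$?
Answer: $-132$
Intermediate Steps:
$n = -3$ ($n = 0 - 3 = -3$)
$O{\left(u \right)} = 27 - 3 u$ ($O{\left(u \right)} = - 3 \left(u - 9\right) = - 3 \left(-9 + u\right) = 27 - 3 u$)
$- 2 O{\left(-13 \right)} = - 2 \left(27 - -39\right) = - 2 \left(27 + 39\right) = \left(-2\right) 66 = -132$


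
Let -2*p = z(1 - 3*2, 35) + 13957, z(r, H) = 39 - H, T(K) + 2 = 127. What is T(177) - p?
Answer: 14211/2 ≈ 7105.5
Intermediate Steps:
T(K) = 125 (T(K) = -2 + 127 = 125)
p = -13961/2 (p = -((39 - 1*35) + 13957)/2 = -((39 - 35) + 13957)/2 = -(4 + 13957)/2 = -½*13961 = -13961/2 ≈ -6980.5)
T(177) - p = 125 - 1*(-13961/2) = 125 + 13961/2 = 14211/2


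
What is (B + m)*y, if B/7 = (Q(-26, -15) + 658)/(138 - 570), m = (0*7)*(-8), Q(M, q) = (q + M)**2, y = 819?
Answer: -1489943/48 ≈ -31040.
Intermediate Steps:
Q(M, q) = (M + q)**2
m = 0 (m = 0*(-8) = 0)
B = -16373/432 (B = 7*(((-26 - 15)**2 + 658)/(138 - 570)) = 7*(((-41)**2 + 658)/(-432)) = 7*((1681 + 658)*(-1/432)) = 7*(2339*(-1/432)) = 7*(-2339/432) = -16373/432 ≈ -37.900)
(B + m)*y = (-16373/432 + 0)*819 = -16373/432*819 = -1489943/48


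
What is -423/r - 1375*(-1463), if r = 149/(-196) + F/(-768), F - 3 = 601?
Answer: 29275134959/14551 ≈ 2.0119e+6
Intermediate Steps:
F = 604 (F = 3 + 601 = 604)
r = -14551/9408 (r = 149/(-196) + 604/(-768) = 149*(-1/196) + 604*(-1/768) = -149/196 - 151/192 = -14551/9408 ≈ -1.5467)
-423/r - 1375*(-1463) = -423/(-14551/9408) - 1375*(-1463) = -423*(-9408/14551) + 2011625 = 3979584/14551 + 2011625 = 29275134959/14551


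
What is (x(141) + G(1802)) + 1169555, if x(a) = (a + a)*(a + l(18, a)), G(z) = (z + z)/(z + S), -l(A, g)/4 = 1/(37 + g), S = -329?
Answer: 158537320733/131097 ≈ 1.2093e+6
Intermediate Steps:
l(A, g) = -4/(37 + g)
G(z) = 2*z/(-329 + z) (G(z) = (z + z)/(z - 329) = (2*z)/(-329 + z) = 2*z/(-329 + z))
x(a) = 2*a*(a - 4/(37 + a)) (x(a) = (a + a)*(a - 4/(37 + a)) = (2*a)*(a - 4/(37 + a)) = 2*a*(a - 4/(37 + a)))
(x(141) + G(1802)) + 1169555 = (2*141*(-4 + 141*(37 + 141))/(37 + 141) + 2*1802/(-329 + 1802)) + 1169555 = (2*141*(-4 + 141*178)/178 + 2*1802/1473) + 1169555 = (2*141*(1/178)*(-4 + 25098) + 2*1802*(1/1473)) + 1169555 = (2*141*(1/178)*25094 + 3604/1473) + 1169555 = (3538254/89 + 3604/1473) + 1169555 = 5212168898/131097 + 1169555 = 158537320733/131097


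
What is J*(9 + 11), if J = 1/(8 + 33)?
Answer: 20/41 ≈ 0.48780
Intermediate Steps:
J = 1/41 ≈ 0.024390
J*(9 + 11) = (9 + 11)/41 = (1/41)*20 = 20/41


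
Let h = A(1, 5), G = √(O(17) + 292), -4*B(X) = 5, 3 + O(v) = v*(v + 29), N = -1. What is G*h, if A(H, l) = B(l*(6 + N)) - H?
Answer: -27*√119/4 ≈ -73.634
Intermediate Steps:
O(v) = -3 + v*(29 + v) (O(v) = -3 + v*(v + 29) = -3 + v*(29 + v))
B(X) = -5/4 (B(X) = -¼*5 = -5/4)
G = 3*√119 (G = √((-3 + 17² + 29*17) + 292) = √((-3 + 289 + 493) + 292) = √(779 + 292) = √1071 = 3*√119 ≈ 32.726)
A(H, l) = -5/4 - H
h = -9/4 (h = -5/4 - 1*1 = -5/4 - 1 = -9/4 ≈ -2.2500)
G*h = (3*√119)*(-9/4) = -27*√119/4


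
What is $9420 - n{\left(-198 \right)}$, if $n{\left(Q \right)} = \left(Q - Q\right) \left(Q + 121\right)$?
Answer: $9420$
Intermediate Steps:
$n{\left(Q \right)} = 0$ ($n{\left(Q \right)} = 0 \left(121 + Q\right) = 0$)
$9420 - n{\left(-198 \right)} = 9420 - 0 = 9420 + 0 = 9420$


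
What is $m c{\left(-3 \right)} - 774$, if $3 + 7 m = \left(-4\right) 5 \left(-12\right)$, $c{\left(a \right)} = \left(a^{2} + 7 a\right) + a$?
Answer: $- \frac{8973}{7} \approx -1281.9$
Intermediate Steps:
$c{\left(a \right)} = a^{2} + 8 a$
$m = \frac{237}{7}$ ($m = - \frac{3}{7} + \frac{\left(-4\right) 5 \left(-12\right)}{7} = - \frac{3}{7} + \frac{\left(-20\right) \left(-12\right)}{7} = - \frac{3}{7} + \frac{1}{7} \cdot 240 = - \frac{3}{7} + \frac{240}{7} = \frac{237}{7} \approx 33.857$)
$m c{\left(-3 \right)} - 774 = \frac{237 \left(- 3 \left(8 - 3\right)\right)}{7} - 774 = \frac{237 \left(\left(-3\right) 5\right)}{7} - 774 = \frac{237}{7} \left(-15\right) - 774 = - \frac{3555}{7} - 774 = - \frac{8973}{7}$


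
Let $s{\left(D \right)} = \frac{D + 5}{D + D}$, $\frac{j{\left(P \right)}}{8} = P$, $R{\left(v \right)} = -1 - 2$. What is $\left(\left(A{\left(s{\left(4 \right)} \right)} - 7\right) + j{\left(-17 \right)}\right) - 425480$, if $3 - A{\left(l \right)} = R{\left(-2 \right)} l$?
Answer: $- \frac{3404933}{8} \approx -4.2562 \cdot 10^{5}$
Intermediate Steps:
$R{\left(v \right)} = -3$ ($R{\left(v \right)} = -1 - 2 = -3$)
$j{\left(P \right)} = 8 P$
$s{\left(D \right)} = \frac{5 + D}{2 D}$
$A{\left(l \right)} = 3 + 3 l$ ($A{\left(l \right)} = 3 - - 3 l = 3 + 3 l$)
$\left(\left(A{\left(s{\left(4 \right)} \right)} - 7\right) + j{\left(-17 \right)}\right) - 425480 = \left(\left(\left(3 + 3 \frac{5 + 4}{2 \cdot 4}\right) - 7\right) + 8 \left(-17\right)\right) - 425480 = \left(\left(\left(3 + 3 \cdot \frac{1}{2} \cdot \frac{1}{4} \cdot 9\right) - 7\right) - 136\right) - 425480 = \left(\left(\left(3 + 3 \cdot \frac{9}{8}\right) - 7\right) - 136\right) - 425480 = \left(\left(\left(3 + \frac{27}{8}\right) - 7\right) - 136\right) - 425480 = \left(\left(\frac{51}{8} - 7\right) - 136\right) - 425480 = \left(- \frac{5}{8} - 136\right) - 425480 = - \frac{1093}{8} - 425480 = - \frac{3404933}{8}$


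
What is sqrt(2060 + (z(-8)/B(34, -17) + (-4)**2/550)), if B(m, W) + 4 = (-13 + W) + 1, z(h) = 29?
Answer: sqrt(56060367)/165 ≈ 45.378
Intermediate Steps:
B(m, W) = -16 + W (B(m, W) = -4 + ((-13 + W) + 1) = -4 + (-12 + W) = -16 + W)
sqrt(2060 + (z(-8)/B(34, -17) + (-4)**2/550)) = sqrt(2060 + (29/(-16 - 17) + (-4)**2/550)) = sqrt(2060 + (29/(-33) + 16*(1/550))) = sqrt(2060 + (29*(-1/33) + 8/275)) = sqrt(2060 + (-29/33 + 8/275)) = sqrt(2060 - 701/825) = sqrt(1698799/825) = sqrt(56060367)/165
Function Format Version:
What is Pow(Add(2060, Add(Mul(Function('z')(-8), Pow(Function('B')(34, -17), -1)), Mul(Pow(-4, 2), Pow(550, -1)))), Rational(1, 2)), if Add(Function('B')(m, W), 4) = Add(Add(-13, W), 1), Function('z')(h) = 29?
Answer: Mul(Rational(1, 165), Pow(56060367, Rational(1, 2))) ≈ 45.378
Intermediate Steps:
Function('B')(m, W) = Add(-16, W) (Function('B')(m, W) = Add(-4, Add(Add(-13, W), 1)) = Add(-4, Add(-12, W)) = Add(-16, W))
Pow(Add(2060, Add(Mul(Function('z')(-8), Pow(Function('B')(34, -17), -1)), Mul(Pow(-4, 2), Pow(550, -1)))), Rational(1, 2)) = Pow(Add(2060, Add(Mul(29, Pow(Add(-16, -17), -1)), Mul(Pow(-4, 2), Pow(550, -1)))), Rational(1, 2)) = Pow(Add(2060, Add(Mul(29, Pow(-33, -1)), Mul(16, Rational(1, 550)))), Rational(1, 2)) = Pow(Add(2060, Add(Mul(29, Rational(-1, 33)), Rational(8, 275))), Rational(1, 2)) = Pow(Add(2060, Add(Rational(-29, 33), Rational(8, 275))), Rational(1, 2)) = Pow(Add(2060, Rational(-701, 825)), Rational(1, 2)) = Pow(Rational(1698799, 825), Rational(1, 2)) = Mul(Rational(1, 165), Pow(56060367, Rational(1, 2)))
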